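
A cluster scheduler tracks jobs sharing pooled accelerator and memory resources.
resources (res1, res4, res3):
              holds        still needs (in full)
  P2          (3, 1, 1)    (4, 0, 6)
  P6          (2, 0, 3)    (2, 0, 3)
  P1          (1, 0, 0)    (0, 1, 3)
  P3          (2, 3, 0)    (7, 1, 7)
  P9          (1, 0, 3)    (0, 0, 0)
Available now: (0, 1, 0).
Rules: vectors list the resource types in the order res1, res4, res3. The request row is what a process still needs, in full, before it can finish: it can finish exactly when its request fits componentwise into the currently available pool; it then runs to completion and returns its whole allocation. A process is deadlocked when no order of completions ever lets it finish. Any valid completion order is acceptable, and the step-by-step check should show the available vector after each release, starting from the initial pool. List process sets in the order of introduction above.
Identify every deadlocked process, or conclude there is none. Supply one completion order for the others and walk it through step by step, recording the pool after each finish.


No process is deadlocked.
Key observation: beginning at P9, releases accumulate fast enough that every process eventually fits.
The rest can finish in the order P9, P1, P6, P2, P3. Verifying each step:
  pool = (0, 1, 0)
  run P9 (needs (0, 0, 0), free (0, 1, 0)); after release of (1, 0, 3) the pool is (1, 1, 3)
  run P1 (needs (0, 1, 3), free (1, 1, 3)); after release of (1, 0, 0) the pool is (2, 1, 3)
  run P6 (needs (2, 0, 3), free (2, 1, 3)); after release of (2, 0, 3) the pool is (4, 1, 6)
  run P2 (needs (4, 0, 6), free (4, 1, 6)); after release of (3, 1, 1) the pool is (7, 2, 7)
  run P3 (needs (7, 1, 7), free (7, 2, 7)); after release of (2, 3, 0) the pool is (9, 5, 7)


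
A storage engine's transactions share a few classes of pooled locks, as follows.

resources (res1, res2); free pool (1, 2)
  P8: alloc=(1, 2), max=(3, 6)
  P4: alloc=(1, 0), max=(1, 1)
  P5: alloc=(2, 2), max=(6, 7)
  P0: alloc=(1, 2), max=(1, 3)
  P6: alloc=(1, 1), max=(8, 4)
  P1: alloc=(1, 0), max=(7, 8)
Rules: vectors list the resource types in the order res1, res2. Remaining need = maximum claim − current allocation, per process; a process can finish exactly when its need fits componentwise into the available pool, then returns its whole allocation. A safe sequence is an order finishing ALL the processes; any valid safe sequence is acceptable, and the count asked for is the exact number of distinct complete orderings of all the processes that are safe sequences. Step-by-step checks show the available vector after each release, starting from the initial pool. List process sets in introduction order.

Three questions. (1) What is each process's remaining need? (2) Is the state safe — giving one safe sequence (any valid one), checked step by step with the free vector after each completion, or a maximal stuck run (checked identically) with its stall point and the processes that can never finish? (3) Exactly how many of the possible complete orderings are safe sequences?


(1) Need matrix, components ordered res1, res2:
  P8: (2, 4)
  P4: (0, 1)
  P5: (4, 5)
  P0: (0, 1)
  P6: (7, 3)
  P1: (6, 8)
(2) SAFE, for example via the order P0, P8, P4, P5, P1, P6.
Key observation: the first exact fit in this order is P8 — it needs (2, 4) with (2, 4) free, meeting a requested resource to the last unit.
Check, step by step:
  pool = (1, 2)
  run P0 (needs (0, 1), free (1, 2)); after release of (1, 2) the pool is (2, 4)
  run P8 (needs (2, 4), free (2, 4)); after release of (1, 2) the pool is (3, 6)
  run P4 (needs (0, 1), free (3, 6)); after release of (1, 0) the pool is (4, 6)
  run P5 (needs (4, 5), free (4, 6)); after release of (2, 2) the pool is (6, 8)
  run P1 (needs (6, 8), free (6, 8)); after release of (1, 0) the pool is (7, 8)
  run P6 (needs (7, 3), free (7, 8)); after release of (1, 1) the pool is (8, 9)
(3) Exactly 3 of the possible complete orderings are safe sequences.


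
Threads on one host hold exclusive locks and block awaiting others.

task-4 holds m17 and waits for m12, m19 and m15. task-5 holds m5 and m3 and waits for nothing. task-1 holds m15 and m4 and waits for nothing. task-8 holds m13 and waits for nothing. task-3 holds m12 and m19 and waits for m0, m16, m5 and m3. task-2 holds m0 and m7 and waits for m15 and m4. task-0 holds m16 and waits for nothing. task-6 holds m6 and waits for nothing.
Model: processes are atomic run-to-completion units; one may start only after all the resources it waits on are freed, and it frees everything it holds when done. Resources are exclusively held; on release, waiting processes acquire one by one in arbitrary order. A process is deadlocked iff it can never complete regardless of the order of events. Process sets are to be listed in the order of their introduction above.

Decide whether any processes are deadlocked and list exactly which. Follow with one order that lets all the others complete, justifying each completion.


The deadlocked set is empty.
Key observation: although several processes wait, no cycle exists — each chain bottoms out at a free runner.
The rest can finish in the order task-1, task-6, task-0, task-5, task-2, task-3, task-8, task-4.
Walking it through:
  task-1 waits on nothing -> runs at once and releases m15 and m4
  task-6 waits on nothing -> runs at once and releases m6
  task-0 waits on nothing -> runs at once and releases m16
  task-5 waits on nothing -> runs at once and releases m5 and m3
  task-2 waits on m15 and m4 — all released -> runs and releases m0 and m7
  task-3 waits on m0, m16, m5 and m3 — all released -> runs and releases m12 and m19
  task-8 waits on nothing -> runs at once and releases m13
  task-4 waits on m12, m19 and m15 — all released -> runs and releases m17


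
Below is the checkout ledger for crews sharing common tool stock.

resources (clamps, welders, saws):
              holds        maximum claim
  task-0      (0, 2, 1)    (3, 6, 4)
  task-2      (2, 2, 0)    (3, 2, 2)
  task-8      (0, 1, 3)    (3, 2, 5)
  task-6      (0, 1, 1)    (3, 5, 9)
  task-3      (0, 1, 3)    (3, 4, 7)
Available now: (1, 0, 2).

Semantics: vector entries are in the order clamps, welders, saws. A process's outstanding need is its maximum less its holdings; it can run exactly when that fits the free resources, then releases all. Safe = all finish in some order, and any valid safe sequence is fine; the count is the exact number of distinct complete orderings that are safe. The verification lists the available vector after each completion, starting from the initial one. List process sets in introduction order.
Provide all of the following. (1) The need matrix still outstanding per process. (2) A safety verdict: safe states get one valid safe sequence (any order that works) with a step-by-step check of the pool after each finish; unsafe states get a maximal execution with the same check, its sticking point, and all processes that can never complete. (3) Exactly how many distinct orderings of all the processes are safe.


(1) Need matrix, components ordered clamps, welders, saws:
  task-0: (3, 4, 3)
  task-2: (1, 0, 2)
  task-8: (3, 1, 2)
  task-6: (3, 4, 8)
  task-3: (3, 3, 4)
(2) The state is SAFE; one workable sequence: task-2, task-8, task-3, task-0, task-6.
Key observation: reading the order forward, task-2 is the first process whose need (1, 0, 2) meets the free pool (1, 0, 2) exactly on a resource it requests.
Check, step by step:
  pool = (1, 0, 2)
  run task-2 (needs (1, 0, 2), free (1, 0, 2)); after release of (2, 2, 0) the pool is (3, 2, 2)
  run task-8 (needs (3, 1, 2), free (3, 2, 2)); after release of (0, 1, 3) the pool is (3, 3, 5)
  run task-3 (needs (3, 3, 4), free (3, 3, 5)); after release of (0, 1, 3) the pool is (3, 4, 8)
  run task-0 (needs (3, 4, 3), free (3, 4, 8)); after release of (0, 2, 1) the pool is (3, 6, 9)
  run task-6 (needs (3, 4, 8), free (3, 6, 9)); after release of (0, 1, 1) the pool is (3, 7, 10)
(3) Precisely 2 of the possible complete orderings are safe sequences.


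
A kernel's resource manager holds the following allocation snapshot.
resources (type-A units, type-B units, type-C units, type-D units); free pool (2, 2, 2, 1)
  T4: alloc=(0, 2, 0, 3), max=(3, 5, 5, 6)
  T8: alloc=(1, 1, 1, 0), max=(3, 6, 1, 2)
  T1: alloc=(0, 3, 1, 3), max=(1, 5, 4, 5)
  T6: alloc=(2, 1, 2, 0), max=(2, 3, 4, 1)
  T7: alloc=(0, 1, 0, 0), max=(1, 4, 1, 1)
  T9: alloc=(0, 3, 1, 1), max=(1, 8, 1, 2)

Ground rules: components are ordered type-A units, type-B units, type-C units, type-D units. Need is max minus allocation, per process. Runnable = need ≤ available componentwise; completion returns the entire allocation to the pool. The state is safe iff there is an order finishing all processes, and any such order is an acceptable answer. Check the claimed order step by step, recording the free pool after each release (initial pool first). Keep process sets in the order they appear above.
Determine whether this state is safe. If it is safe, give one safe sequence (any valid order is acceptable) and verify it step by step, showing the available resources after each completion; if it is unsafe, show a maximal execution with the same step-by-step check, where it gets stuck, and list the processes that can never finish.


UNSAFE — no complete ordering exists.
Key observation: after T6, T7 the pool peaks at (4, 4, 4, 1), and each blocked process is short somewhere: T4 on type-C units, type-D units; T8 on type-B units, type-D units; T1 on type-D units; T9 on type-B units.
A maximal execution: T6, T7 — then nothing else fits. Check, step by step:
  pool = (2, 2, 2, 1)
  T6 needs (0, 2, 2, 1) <= (2, 2, 2, 1) -> finishes; pool += (2, 1, 2, 0) = (4, 3, 4, 1)
  T7 needs (1, 3, 1, 1) <= (4, 3, 4, 1) -> finishes; pool += (0, 1, 0, 0) = (4, 4, 4, 1)
  T4 still needs (3, 3, 5, 3) but only (4, 4, 4, 1) is free — short on type-C units and type-D units
  T8 still needs (2, 5, 0, 2) but only (4, 4, 4, 1) is free — short on type-B units and type-D units
  T1 still needs (1, 2, 3, 2) but only (4, 4, 4, 1) is free — short on type-D units
  T9 still needs (1, 5, 0, 1) but only (4, 4, 4, 1) is free — short on type-B units
Never able to finish: T4, T8, T1 and T9.


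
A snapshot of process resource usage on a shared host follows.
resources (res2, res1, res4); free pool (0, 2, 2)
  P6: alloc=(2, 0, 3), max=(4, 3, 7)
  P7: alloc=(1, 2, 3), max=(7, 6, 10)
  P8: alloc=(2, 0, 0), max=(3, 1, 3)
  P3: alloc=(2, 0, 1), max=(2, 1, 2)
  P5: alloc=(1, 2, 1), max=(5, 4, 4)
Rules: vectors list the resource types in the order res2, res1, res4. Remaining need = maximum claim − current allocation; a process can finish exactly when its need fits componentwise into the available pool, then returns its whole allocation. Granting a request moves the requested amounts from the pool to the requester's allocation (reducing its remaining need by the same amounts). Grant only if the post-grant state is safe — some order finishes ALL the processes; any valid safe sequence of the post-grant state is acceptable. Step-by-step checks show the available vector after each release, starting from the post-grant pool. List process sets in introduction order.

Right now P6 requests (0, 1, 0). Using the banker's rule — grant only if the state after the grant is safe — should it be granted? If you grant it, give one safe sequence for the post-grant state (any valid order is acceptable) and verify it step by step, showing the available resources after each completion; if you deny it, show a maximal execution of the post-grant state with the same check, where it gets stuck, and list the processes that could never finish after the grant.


DENY: after the grant no complete ordering would exist.
Key observation: the wall is res1: completing P3, P8 brings the pool only to (4, 1, 3), and all the rest need more.
After a pretend grant, a maximal execution: P3, P8 — then nothing else fits. Check, step by step:
  pool = (0, 1, 2)
  P3: need (0, 1, 1) fits (0, 1, 2); releases (2, 0, 1), pool now (2, 1, 3)
  P8: need (1, 1, 3) fits (2, 1, 3); releases (2, 0, 0), pool now (4, 1, 3)
  P6 still needs (2, 2, 4) but only (4, 1, 3) is free — short on res1 and res4
  P7 still needs (6, 4, 7) but only (4, 1, 3) is free — short on res2, res1 and res4
  P5 still needs (4, 2, 3) but only (4, 1, 3) is free — short on res1
Processes that could never finish after the grant: P6, P7 and P5.


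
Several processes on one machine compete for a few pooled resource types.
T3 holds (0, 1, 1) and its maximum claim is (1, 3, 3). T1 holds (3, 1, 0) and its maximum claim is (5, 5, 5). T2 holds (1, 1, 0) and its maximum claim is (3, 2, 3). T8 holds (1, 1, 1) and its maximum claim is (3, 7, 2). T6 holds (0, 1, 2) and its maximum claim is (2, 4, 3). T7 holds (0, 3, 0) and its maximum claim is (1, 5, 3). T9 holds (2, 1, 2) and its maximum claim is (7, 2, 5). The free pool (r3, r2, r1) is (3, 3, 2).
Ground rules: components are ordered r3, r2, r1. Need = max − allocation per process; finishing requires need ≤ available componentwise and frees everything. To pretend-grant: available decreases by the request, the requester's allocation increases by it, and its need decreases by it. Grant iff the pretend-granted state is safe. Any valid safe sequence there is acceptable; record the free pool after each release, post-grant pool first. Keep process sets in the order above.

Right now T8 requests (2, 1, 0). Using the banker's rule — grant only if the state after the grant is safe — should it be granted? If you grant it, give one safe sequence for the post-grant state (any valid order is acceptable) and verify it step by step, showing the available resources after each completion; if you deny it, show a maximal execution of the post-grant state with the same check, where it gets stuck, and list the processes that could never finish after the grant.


GRANT: granting preserves safety; a valid post-grant sequence is T3, T7, T8, T2, T9, T6, T1.
Key observation: post-grant, (1, 2, 2) remains, and an order beginning with T3 completes everyone.
Check on the post-grant state, step by step:
  pool = (1, 2, 2)
  T3: need (1, 2, 2) fits (1, 2, 2); releases (0, 1, 1), pool now (1, 3, 3)
  T7: need (1, 2, 3) fits (1, 3, 3); releases (0, 3, 0), pool now (1, 6, 3)
  T8: need (0, 5, 1) fits (1, 6, 3); releases (3, 2, 1), pool now (4, 8, 4)
  T2: need (2, 1, 3) fits (4, 8, 4); releases (1, 1, 0), pool now (5, 9, 4)
  T9: need (5, 1, 3) fits (5, 9, 4); releases (2, 1, 2), pool now (7, 10, 6)
  T6: need (2, 3, 1) fits (7, 10, 6); releases (0, 1, 2), pool now (7, 11, 8)
  T1: need (2, 4, 5) fits (7, 11, 8); releases (3, 1, 0), pool now (10, 12, 8)


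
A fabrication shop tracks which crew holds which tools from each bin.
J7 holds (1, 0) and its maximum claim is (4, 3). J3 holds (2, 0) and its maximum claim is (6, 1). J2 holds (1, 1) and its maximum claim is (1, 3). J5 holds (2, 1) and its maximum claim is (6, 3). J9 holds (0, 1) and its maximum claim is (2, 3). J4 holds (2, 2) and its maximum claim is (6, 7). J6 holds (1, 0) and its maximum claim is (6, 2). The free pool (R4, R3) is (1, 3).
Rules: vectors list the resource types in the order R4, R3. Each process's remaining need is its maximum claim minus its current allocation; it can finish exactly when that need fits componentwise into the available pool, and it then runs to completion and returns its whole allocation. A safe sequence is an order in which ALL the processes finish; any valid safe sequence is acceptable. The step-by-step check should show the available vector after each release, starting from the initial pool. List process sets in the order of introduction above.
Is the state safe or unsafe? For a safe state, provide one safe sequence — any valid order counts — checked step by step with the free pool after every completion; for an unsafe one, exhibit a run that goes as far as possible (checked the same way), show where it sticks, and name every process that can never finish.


UNSAFE — no complete ordering exists.
Key observation: no order helps: past J2, J9, the free pool tops out at (2, 5), below what each blocked process needs in R4.
The run J2, J9 cannot be extended any further. Check, step by step:
  pool = (1, 3)
  J2 needs (0, 2) <= (1, 3) -> finishes; pool += (1, 1) = (2, 4)
  J9 needs (2, 2) <= (2, 4) -> finishes; pool += (0, 1) = (2, 5)
  J7 cannot run: need (3, 3) vs free (2, 5) (insufficient R4)
  J3 cannot run: need (4, 1) vs free (2, 5) (insufficient R4)
  J5 cannot run: need (4, 2) vs free (2, 5) (insufficient R4)
  J4 cannot run: need (4, 5) vs free (2, 5) (insufficient R4)
  J6 cannot run: need (5, 2) vs free (2, 5) (insufficient R4)
Never able to finish: J7, J3, J5, J4 and J6.


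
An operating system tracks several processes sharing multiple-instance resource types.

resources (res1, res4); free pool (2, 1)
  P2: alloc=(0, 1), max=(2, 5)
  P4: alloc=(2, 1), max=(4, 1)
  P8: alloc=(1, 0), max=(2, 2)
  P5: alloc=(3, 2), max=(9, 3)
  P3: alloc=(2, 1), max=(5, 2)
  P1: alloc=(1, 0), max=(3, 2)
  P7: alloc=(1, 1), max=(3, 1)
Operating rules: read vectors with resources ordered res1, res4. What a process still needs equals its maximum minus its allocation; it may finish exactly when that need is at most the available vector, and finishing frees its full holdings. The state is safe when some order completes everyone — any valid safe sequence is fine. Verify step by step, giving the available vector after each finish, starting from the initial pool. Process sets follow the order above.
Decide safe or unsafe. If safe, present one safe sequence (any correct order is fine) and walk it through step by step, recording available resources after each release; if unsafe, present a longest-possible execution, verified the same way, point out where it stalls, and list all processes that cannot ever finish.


The state is SAFE; one workable sequence: P4, P7, P3, P5, P8, P2, P1.
Key observation: P4 is the earliest step where a requested resource binds exactly: need (2, 0), pool (2, 1) at its turn.
Step-by-step check:
  pool = (2, 1)
  run P4 (needs (2, 0), free (2, 1)); after release of (2, 1) the pool is (4, 2)
  run P7 (needs (2, 0), free (4, 2)); after release of (1, 1) the pool is (5, 3)
  run P3 (needs (3, 1), free (5, 3)); after release of (2, 1) the pool is (7, 4)
  run P5 (needs (6, 1), free (7, 4)); after release of (3, 2) the pool is (10, 6)
  run P8 (needs (1, 2), free (10, 6)); after release of (1, 0) the pool is (11, 6)
  run P2 (needs (2, 4), free (11, 6)); after release of (0, 1) the pool is (11, 7)
  run P1 (needs (2, 2), free (11, 7)); after release of (1, 0) the pool is (12, 7)


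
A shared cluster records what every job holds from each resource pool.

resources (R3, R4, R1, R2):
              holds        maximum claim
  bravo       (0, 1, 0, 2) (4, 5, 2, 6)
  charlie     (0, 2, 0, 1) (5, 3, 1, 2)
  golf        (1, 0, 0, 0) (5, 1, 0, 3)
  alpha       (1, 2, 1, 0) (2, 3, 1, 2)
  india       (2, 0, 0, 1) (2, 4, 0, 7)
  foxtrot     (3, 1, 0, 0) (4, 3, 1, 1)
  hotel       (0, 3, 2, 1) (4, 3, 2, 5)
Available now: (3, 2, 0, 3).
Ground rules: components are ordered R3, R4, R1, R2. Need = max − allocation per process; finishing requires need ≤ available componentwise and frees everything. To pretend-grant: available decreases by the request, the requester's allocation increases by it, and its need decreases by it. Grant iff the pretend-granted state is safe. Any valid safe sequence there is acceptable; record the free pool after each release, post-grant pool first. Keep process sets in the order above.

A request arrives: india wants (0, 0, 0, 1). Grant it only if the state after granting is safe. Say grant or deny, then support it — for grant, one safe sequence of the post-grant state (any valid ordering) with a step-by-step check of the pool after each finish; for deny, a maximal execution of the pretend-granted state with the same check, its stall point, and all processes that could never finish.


DENY. Granting would leave the state unsafe.
Key observation: after alpha, foxtrot, charlie, golf complete, (8, 7, 1, 3) is the best the pool ever gets, yet each leftover process wants more R2.
On the post-grant state, alpha, foxtrot, charlie, golf is a maximal run — nothing extends it. Step-by-step check:
  pool = (3, 2, 0, 2)
  alpha needs (1, 1, 0, 2) <= (3, 2, 0, 2) -> finishes; pool += (1, 2, 1, 0) = (4, 4, 1, 2)
  foxtrot needs (1, 2, 1, 1) <= (4, 4, 1, 2) -> finishes; pool += (3, 1, 0, 0) = (7, 5, 1, 2)
  charlie needs (5, 1, 1, 1) <= (7, 5, 1, 2) -> finishes; pool += (0, 2, 0, 1) = (7, 7, 1, 3)
  golf needs (4, 1, 0, 3) <= (7, 7, 1, 3) -> finishes; pool += (1, 0, 0, 0) = (8, 7, 1, 3)
  blocked: bravo wants (4, 4, 2, 4), pool (8, 7, 1, 3) — not enough R1 and R2
  blocked: india wants (0, 4, 0, 5), pool (8, 7, 1, 3) — not enough R2
  blocked: hotel wants (4, 0, 0, 4), pool (8, 7, 1, 3) — not enough R2
Post-grant, the permanently blocked set is bravo, india and hotel.


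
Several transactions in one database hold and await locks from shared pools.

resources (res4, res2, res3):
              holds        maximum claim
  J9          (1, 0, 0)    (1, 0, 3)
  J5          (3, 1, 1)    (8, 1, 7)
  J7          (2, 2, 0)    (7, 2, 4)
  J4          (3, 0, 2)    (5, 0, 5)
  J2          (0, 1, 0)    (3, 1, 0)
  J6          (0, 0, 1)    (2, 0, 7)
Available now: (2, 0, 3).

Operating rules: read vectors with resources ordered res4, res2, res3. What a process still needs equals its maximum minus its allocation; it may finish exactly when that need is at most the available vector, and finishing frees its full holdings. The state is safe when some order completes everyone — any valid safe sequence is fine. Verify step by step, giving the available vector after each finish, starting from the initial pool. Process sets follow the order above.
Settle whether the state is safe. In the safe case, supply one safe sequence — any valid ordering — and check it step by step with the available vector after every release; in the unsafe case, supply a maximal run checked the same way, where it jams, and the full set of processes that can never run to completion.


UNSAFE.
Key observation: J4, J2, J7, J9 can finish, but then (8, 3, 5) is all there is, and the blocked group's res3 demands exceed it.
Going as far as possible: J4, J2, J7, J9; after that, nothing fits. Check, step by step:
  pool = (2, 0, 3)
  J4: need (2, 0, 3) fits (2, 0, 3); releases (3, 0, 2), pool now (5, 0, 5)
  J2: need (3, 0, 0) fits (5, 0, 5); releases (0, 1, 0), pool now (5, 1, 5)
  J7: need (5, 0, 4) fits (5, 1, 5); releases (2, 2, 0), pool now (7, 3, 5)
  J9: need (0, 0, 3) fits (7, 3, 5); releases (1, 0, 0), pool now (8, 3, 5)
  J5 still needs (5, 0, 6) but only (8, 3, 5) is free — short on res3
  J6 still needs (2, 0, 6) but only (8, 3, 5) is free — short on res3
Permanently blocked: J5 and J6.


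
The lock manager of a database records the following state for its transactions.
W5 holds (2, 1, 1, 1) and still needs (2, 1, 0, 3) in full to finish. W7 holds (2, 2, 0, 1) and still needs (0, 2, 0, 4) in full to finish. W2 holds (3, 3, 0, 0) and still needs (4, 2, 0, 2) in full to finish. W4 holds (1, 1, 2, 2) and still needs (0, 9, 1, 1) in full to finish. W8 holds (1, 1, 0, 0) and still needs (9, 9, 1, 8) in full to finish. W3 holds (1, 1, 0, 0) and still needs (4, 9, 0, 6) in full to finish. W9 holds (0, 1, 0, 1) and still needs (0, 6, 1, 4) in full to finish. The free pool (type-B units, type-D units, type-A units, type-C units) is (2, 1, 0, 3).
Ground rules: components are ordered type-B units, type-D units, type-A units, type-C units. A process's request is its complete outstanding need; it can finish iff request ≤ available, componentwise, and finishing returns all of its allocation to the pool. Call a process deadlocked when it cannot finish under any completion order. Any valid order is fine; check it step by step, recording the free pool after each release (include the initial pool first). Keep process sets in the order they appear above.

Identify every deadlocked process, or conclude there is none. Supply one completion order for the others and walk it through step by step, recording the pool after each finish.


Deadlocked: W4, W8 and W3.
Key observation: the wall is type-D units: completing W5, W2, W7, W9 brings the pool only to (9, 8, 1, 6), and all the rest need more.
The rest can finish in the order W5, W2, W7, W9. Step-by-step check:
  pool = (2, 1, 0, 3)
  W5 needs (2, 1, 0, 3) <= (2, 1, 0, 3) -> finishes; pool += (2, 1, 1, 1) = (4, 2, 1, 4)
  W2 needs (4, 2, 0, 2) <= (4, 2, 1, 4) -> finishes; pool += (3, 3, 0, 0) = (7, 5, 1, 4)
  W7 needs (0, 2, 0, 4) <= (7, 5, 1, 4) -> finishes; pool += (2, 2, 0, 1) = (9, 7, 1, 5)
  W9 needs (0, 6, 1, 4) <= (9, 7, 1, 5) -> finishes; pool += (0, 1, 0, 1) = (9, 8, 1, 6)
None of the blocked processes ever fits:
  W4 cannot run: need (0, 9, 1, 1) vs free (9, 8, 1, 6) (insufficient type-D units)
  W8 cannot run: need (9, 9, 1, 8) vs free (9, 8, 1, 6) (insufficient type-D units and type-C units)
  W3 cannot run: need (4, 9, 0, 6) vs free (9, 8, 1, 6) (insufficient type-D units)


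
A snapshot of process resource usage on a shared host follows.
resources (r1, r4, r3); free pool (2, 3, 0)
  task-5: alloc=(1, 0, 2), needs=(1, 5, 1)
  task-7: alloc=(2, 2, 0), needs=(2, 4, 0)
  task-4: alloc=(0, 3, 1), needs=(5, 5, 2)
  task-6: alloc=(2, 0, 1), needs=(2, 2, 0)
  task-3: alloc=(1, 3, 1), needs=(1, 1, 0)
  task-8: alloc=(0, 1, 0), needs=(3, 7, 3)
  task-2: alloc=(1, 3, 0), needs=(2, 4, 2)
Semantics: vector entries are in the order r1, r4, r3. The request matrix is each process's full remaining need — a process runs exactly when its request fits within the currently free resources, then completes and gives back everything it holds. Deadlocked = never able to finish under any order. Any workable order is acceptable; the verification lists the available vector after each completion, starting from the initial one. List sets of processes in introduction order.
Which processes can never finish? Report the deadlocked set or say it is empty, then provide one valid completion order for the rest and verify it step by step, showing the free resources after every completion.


The deadlocked set is empty.
Key observation: task-3 leads a chain of completions in which each release enables another process.
The rest can finish in the order task-3, task-5, task-6, task-4, task-7, task-2, task-8. Check, step by step:
  pool = (2, 3, 0)
  task-3: need (1, 1, 0) fits (2, 3, 0); releases (1, 3, 1), pool now (3, 6, 1)
  task-5: need (1, 5, 1) fits (3, 6, 1); releases (1, 0, 2), pool now (4, 6, 3)
  task-6: need (2, 2, 0) fits (4, 6, 3); releases (2, 0, 1), pool now (6, 6, 4)
  task-4: need (5, 5, 2) fits (6, 6, 4); releases (0, 3, 1), pool now (6, 9, 5)
  task-7: need (2, 4, 0) fits (6, 9, 5); releases (2, 2, 0), pool now (8, 11, 5)
  task-2: need (2, 4, 2) fits (8, 11, 5); releases (1, 3, 0), pool now (9, 14, 5)
  task-8: need (3, 7, 3) fits (9, 14, 5); releases (0, 1, 0), pool now (9, 15, 5)


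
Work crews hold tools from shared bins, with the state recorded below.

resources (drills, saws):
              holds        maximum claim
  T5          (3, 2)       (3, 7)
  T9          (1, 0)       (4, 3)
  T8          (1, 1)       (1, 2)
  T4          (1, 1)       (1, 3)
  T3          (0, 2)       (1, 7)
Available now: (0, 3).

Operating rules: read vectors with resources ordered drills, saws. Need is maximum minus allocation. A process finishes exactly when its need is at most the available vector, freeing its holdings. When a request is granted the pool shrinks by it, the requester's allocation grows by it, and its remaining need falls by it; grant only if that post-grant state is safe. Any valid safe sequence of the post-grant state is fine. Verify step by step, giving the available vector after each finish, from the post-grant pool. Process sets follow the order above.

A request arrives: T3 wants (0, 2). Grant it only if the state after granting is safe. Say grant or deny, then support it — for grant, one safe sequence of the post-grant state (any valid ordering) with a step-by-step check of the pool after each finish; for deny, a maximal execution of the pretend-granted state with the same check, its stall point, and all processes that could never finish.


GRANT — the state after the grant stays safe, e.g. via T8, T4, T3, T5, T9.
Key observation: granting shrinks the pool to (0, 1), yet T8 still fits and the chain goes through.
Verifying the post-grant state step by step:
  pool = (0, 1)
  run T8 (needs (0, 1), free (0, 1)); after release of (1, 1) the pool is (1, 2)
  run T4 (needs (0, 2), free (1, 2)); after release of (1, 1) the pool is (2, 3)
  run T3 (needs (1, 3), free (2, 3)); after release of (0, 4) the pool is (2, 7)
  run T5 (needs (0, 5), free (2, 7)); after release of (3, 2) the pool is (5, 9)
  run T9 (needs (3, 3), free (5, 9)); after release of (1, 0) the pool is (6, 9)


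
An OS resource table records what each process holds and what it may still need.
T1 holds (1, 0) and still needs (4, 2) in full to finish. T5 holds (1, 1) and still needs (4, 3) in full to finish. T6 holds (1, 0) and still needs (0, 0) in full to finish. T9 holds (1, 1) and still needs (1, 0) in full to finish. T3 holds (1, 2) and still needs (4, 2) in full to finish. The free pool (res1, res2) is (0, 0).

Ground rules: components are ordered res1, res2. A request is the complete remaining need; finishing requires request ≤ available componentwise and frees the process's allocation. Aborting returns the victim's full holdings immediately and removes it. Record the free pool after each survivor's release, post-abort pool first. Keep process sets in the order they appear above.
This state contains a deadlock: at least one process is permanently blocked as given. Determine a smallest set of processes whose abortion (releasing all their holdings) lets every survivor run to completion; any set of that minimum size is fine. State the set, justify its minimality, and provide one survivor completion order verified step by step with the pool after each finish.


Minimum abort set: T1 and T3.
Key observation: the returned (2, 2) from T1 and T3 is what brings T5 — unrunnable before, under any order — into play at step 3.
Why nothing smaller works — every single abort fails: T1 alone leaves T5 blocked (short on res1 and res2); T5 alone leaves T1 blocked (short on res1); T6 alone leaves T1 blocked (short on res1 and res2); T9 alone leaves T1 blocked (short on res1 and res2); T3 alone leaves T1 blocked (short on res1).
One survivor order: T9, T6, T5. Step-by-step check (post-abort pool first):
  pool = (2, 2)
  T9 needs (1, 0) <= (2, 2) -> finishes; pool += (1, 1) = (3, 3)
  T6 needs (0, 0) <= (3, 3) -> finishes; pool += (1, 0) = (4, 3)
  T5 needs (4, 3) <= (4, 3) -> finishes; pool += (1, 1) = (5, 4)


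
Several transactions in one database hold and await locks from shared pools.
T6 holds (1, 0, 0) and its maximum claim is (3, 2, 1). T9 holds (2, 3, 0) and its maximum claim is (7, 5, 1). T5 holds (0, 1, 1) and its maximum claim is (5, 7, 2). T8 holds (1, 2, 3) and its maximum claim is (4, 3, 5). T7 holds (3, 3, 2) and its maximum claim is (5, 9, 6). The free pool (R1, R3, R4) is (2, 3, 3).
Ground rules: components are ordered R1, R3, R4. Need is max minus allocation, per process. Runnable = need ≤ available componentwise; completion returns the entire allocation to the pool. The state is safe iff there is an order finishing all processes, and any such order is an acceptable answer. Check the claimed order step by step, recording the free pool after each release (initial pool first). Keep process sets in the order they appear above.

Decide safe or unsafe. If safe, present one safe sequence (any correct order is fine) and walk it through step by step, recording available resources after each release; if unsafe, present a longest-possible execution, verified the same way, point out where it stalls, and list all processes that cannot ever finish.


UNSAFE — no complete ordering exists.
Key observation: after T6, T8 the pool peaks at (4, 5, 6), and each blocked process is short somewhere: T9 on R1; T5 on R1, R3; T7 on R3.
The run T6, T8 cannot be extended any further. Check, step by step:
  pool = (2, 3, 3)
  T6 needs (2, 2, 1) <= (2, 3, 3) -> finishes; pool += (1, 0, 0) = (3, 3, 3)
  T8 needs (3, 1, 2) <= (3, 3, 3) -> finishes; pool += (1, 2, 3) = (4, 5, 6)
  T9 cannot run: need (5, 2, 1) vs free (4, 5, 6) (insufficient R1)
  T5 cannot run: need (5, 6, 1) vs free (4, 5, 6) (insufficient R1 and R3)
  T7 cannot run: need (2, 6, 4) vs free (4, 5, 6) (insufficient R3)
Permanently blocked: T9, T5 and T7.


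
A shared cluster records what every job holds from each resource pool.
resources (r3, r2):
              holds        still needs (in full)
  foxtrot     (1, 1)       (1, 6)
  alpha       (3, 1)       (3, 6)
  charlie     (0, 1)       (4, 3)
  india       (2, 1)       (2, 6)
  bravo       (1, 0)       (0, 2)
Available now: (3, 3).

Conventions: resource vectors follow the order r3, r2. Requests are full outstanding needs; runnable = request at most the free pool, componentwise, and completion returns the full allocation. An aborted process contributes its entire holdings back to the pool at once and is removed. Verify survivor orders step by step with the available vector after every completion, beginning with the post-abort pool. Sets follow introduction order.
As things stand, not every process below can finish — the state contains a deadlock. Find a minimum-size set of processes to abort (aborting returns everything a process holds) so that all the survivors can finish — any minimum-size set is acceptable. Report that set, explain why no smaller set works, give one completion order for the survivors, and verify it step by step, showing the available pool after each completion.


Minimum abort set: foxtrot and alpha.
Key observation: india was stuck for good until foxtrot and alpha gave back (4, 2); in the order shown it finishes at step 3.
Minimality, checking each single-abort alternative: foxtrot alone leaves alpha blocked (short on r2); alpha alone leaves foxtrot blocked (short on r2); charlie alone leaves foxtrot blocked (short on r2); india alone leaves foxtrot blocked (short on r2); bravo alone leaves foxtrot blocked (short on r2).
Survivors finish in the order: charlie, bravo, india. Walking it through (pool after the aborts first):
  pool = (7, 5)
  charlie needs (4, 3) <= (7, 5) -> finishes; pool += (0, 1) = (7, 6)
  bravo needs (0, 2) <= (7, 6) -> finishes; pool += (1, 0) = (8, 6)
  india needs (2, 6) <= (8, 6) -> finishes; pool += (2, 1) = (10, 7)


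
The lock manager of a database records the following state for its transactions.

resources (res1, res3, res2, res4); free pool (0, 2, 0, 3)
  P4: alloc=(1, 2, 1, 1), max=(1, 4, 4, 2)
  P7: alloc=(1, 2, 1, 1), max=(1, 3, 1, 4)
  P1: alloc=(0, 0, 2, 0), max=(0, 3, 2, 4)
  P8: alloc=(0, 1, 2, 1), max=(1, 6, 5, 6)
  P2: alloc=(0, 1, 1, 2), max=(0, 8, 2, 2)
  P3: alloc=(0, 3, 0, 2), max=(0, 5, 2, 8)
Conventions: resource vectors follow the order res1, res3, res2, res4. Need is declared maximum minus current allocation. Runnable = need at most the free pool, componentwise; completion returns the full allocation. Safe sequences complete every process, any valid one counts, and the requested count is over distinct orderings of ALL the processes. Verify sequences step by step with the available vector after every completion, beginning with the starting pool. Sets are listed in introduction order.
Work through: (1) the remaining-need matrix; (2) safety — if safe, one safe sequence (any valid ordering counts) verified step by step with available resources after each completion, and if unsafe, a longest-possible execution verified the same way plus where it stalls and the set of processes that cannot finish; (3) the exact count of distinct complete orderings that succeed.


(1) Need matrix, components ordered res1, res3, res2, res4:
  P4: (0, 2, 3, 1)
  P7: (0, 1, 0, 3)
  P1: (0, 3, 0, 4)
  P8: (1, 5, 3, 5)
  P2: (0, 7, 1, 0)
  P3: (0, 2, 2, 6)
(2) SAFE — a valid safe sequence is P7, P1, P4, P8, P3, P2.
Key observation: P7 is the earliest step where a requested resource binds exactly: need (0, 1, 0, 3), pool (0, 2, 0, 3) at its turn.
Check, step by step:
  pool = (0, 2, 0, 3)
  P7 needs (0, 1, 0, 3) <= (0, 2, 0, 3) -> finishes; pool += (1, 2, 1, 1) = (1, 4, 1, 4)
  P1 needs (0, 3, 0, 4) <= (1, 4, 1, 4) -> finishes; pool += (0, 0, 2, 0) = (1, 4, 3, 4)
  P4 needs (0, 2, 3, 1) <= (1, 4, 3, 4) -> finishes; pool += (1, 2, 1, 1) = (2, 6, 4, 5)
  P8 needs (1, 5, 3, 5) <= (2, 6, 4, 5) -> finishes; pool += (0, 1, 2, 1) = (2, 7, 6, 6)
  P3 needs (0, 2, 2, 6) <= (2, 7, 6, 6) -> finishes; pool += (0, 3, 0, 2) = (2, 10, 6, 8)
  P2 needs (0, 7, 1, 0) <= (2, 10, 6, 8) -> finishes; pool += (0, 1, 1, 2) = (2, 11, 7, 10)
(3) The exact count: 2 of the possible complete orderings are safe sequences.


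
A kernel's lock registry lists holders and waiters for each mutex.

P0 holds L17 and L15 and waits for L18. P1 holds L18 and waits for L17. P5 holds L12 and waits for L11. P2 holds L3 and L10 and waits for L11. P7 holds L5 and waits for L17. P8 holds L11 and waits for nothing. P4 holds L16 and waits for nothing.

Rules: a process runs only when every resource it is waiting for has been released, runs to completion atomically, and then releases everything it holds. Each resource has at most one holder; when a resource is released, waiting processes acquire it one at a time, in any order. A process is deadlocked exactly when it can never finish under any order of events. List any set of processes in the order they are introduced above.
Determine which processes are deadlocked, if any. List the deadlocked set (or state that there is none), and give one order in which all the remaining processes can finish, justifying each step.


The deadlocked set is P0, P1 and P7.
Key observation: the waits loop around P0 -> P1 -> P0 with no way out; P7 waits into the deadlock from upstream.
The rest can finish in the order P8, P5, P2, P4.
Walking it through:
  run P8 (it waits on nothing); releases L11
  run P5 (all its waits — L11 — are resolved); releases L12
  run P2 (all its waits — L11 — are resolved); releases L3 and L10
  run P4 (it waits on nothing); releases L16


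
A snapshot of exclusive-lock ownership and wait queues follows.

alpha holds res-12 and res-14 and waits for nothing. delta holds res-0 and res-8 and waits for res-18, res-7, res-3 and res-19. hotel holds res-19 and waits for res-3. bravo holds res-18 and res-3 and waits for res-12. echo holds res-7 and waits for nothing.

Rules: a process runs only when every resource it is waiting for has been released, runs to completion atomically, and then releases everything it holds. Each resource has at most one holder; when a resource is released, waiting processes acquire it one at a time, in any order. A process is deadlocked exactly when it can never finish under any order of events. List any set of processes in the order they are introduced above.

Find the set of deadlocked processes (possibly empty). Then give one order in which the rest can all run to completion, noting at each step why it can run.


Nothing here is deadlocked.
Key observation: no waiting chain loops back on itself — every chain ends at a process that waits on nothing, so everyone eventually runs.
A valid finishing order for the others: alpha, bravo, hotel, echo, delta.
Walking it through:
  alpha waits on nothing -> runs at once and releases res-12 and res-14
  bravo: everything it awaited (res-12) is free; runs, freeing res-18 and res-3
  hotel: everything it awaited (res-3) is free; runs, freeing res-19
  echo waits on nothing -> runs at once and releases res-7
  delta: everything it awaited (res-18, res-7, res-3 and res-19) is free; runs, freeing res-0 and res-8


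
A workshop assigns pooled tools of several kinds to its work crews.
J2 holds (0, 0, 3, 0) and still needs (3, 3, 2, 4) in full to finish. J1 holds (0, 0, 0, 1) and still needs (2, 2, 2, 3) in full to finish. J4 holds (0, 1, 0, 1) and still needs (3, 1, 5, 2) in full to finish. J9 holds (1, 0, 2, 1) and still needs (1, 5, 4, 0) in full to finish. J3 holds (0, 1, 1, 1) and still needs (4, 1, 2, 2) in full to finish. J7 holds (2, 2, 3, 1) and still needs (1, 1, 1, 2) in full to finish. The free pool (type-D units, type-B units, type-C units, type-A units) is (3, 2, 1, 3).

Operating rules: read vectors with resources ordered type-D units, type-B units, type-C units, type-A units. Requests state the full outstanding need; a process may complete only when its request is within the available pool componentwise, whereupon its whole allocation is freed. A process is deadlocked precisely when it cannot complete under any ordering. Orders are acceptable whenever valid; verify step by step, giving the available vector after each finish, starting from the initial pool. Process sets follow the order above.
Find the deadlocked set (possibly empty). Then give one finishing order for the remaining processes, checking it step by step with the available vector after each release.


No process is deadlocked.
Key observation: J7 can run right away; the returned allocation unlocks the remaining processes in turn.
One completion order for the rest: J7, J3, J1, J4, J2, J9. Step-by-step check:
  pool = (3, 2, 1, 3)
  J7: need (1, 1, 1, 2) fits (3, 2, 1, 3); releases (2, 2, 3, 1), pool now (5, 4, 4, 4)
  J3: need (4, 1, 2, 2) fits (5, 4, 4, 4); releases (0, 1, 1, 1), pool now (5, 5, 5, 5)
  J1: need (2, 2, 2, 3) fits (5, 5, 5, 5); releases (0, 0, 0, 1), pool now (5, 5, 5, 6)
  J4: need (3, 1, 5, 2) fits (5, 5, 5, 6); releases (0, 1, 0, 1), pool now (5, 6, 5, 7)
  J2: need (3, 3, 2, 4) fits (5, 6, 5, 7); releases (0, 0, 3, 0), pool now (5, 6, 8, 7)
  J9: need (1, 5, 4, 0) fits (5, 6, 8, 7); releases (1, 0, 2, 1), pool now (6, 6, 10, 8)
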